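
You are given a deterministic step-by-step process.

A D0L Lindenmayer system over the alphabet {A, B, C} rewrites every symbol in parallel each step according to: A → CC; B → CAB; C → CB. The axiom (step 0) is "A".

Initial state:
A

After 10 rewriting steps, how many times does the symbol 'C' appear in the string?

t=0: A
t=1: CC
t=2: CBCB
t=3: CBCABCBCAB
t=4: CBCABCBCCCABCBCABCBCCCAB
t=5: CBCABCBCCCABCBCABCBCBCBCCCABCBCABCBCCCABCBCABCBCBCBCCCAB
t=6: CBCABCBCCCABCBCABCBCBCBCCCABCBCABCBCCCABCBCABCBCABCBCABCBC…CCABCBCABCBCBCBCCCABCBCABCBCCCABCBCABCBCABCBCABCBCBCBCCCAB  (len 132)
t=7: CBCABCBCCCABCBCABCBCBCBCCCABCBCABCBCCCABCBCABCBCABCBCABCBC…BCBCCCABCBCABCBCCCABCBCABCBCCCABCBCABCBCABCBCABCBCBCBCCCAB  (len 312)
t=8: CBCABCBCCCABCBCABCBCBCBCCCABCBCABCBCCCABCBCABCBCABCBCABCBC…BCBCCCABCBCABCBCCCABCBCABCBCCCABCBCABCBCABCBCABCBCBCBCCCAB  (len 736)
t=9: CBCABCBCCCABCBCABCBCBCBCCCABCBCABCBCCCABCBCABCBCABCBCABCBC…BCBCCCABCBCABCBCCCABCBCABCBCCCABCBCABCBCABCBCABCBCBCBCCCAB  (len 1736)
t=10: CBCABCBCCCABCBCABCBCBCBCCCABCBCABCBCCCABCBCABCBCABCBCABCBC…BCBCCCABCBCABCBCCCABCBCABCBCCCABCBCABCBCABCBCABCBCBCBCCCAB  (len 4096)

2000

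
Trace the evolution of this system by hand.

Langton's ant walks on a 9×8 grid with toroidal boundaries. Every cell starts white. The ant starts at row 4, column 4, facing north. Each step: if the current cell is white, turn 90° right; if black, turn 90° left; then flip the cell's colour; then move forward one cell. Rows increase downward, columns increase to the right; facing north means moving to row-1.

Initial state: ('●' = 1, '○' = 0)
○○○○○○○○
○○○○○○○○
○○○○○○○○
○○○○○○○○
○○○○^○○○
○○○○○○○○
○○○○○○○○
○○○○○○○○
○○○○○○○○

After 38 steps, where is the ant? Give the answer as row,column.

0) ○○○○○○○○
○○○○○○○○
○○○○○○○○
○○○○○○○○
○○○○^○○○
○○○○○○○○
○○○○○○○○
○○○○○○○○
○○○○○○○○
1) ○○○○○○○○
○○○○○○○○
○○○○○○○○
○○○○○○○○
○○○○●>○○
○○○○○○○○
○○○○○○○○
○○○○○○○○
○○○○○○○○
2) ○○○○○○○○
○○○○○○○○
○○○○○○○○
○○○○○○○○
○○○○●●○○
○○○○○v○○
○○○○○○○○
○○○○○○○○
○○○○○○○○
3) ○○○○○○○○
○○○○○○○○
○○○○○○○○
○○○○○○○○
○○○○●●○○
○○○○<●○○
○○○○○○○○
○○○○○○○○
○○○○○○○○
4) ○○○○○○○○
○○○○○○○○
○○○○○○○○
○○○○○○○○
○○○○^●○○
○○○○●●○○
○○○○○○○○
○○○○○○○○
○○○○○○○○
5) ○○○○○○○○
○○○○○○○○
○○○○○○○○
○○○○○○○○
○○○<○●○○
○○○○●●○○
○○○○○○○○
○○○○○○○○
○○○○○○○○
6) ○○○○○○○○
○○○○○○○○
○○○○○○○○
○○○^○○○○
○○○●○●○○
○○○○●●○○
○○○○○○○○
○○○○○○○○
○○○○○○○○
7) ○○○○○○○○
○○○○○○○○
○○○○○○○○
○○○●>○○○
○○○●○●○○
○○○○●●○○
○○○○○○○○
○○○○○○○○
○○○○○○○○
8) ○○○○○○○○
○○○○○○○○
○○○○○○○○
○○○●●○○○
○○○●v●○○
○○○○●●○○
○○○○○○○○
○○○○○○○○
○○○○○○○○
9) ○○○○○○○○
○○○○○○○○
○○○○○○○○
○○○●●○○○
○○○<●●○○
○○○○●●○○
○○○○○○○○
○○○○○○○○
○○○○○○○○
10) ○○○○○○○○
○○○○○○○○
○○○○○○○○
○○○●●○○○
○○○○●●○○
○○○v●●○○
○○○○○○○○
○○○○○○○○
○○○○○○○○
11) ○○○○○○○○
○○○○○○○○
○○○○○○○○
○○○●●○○○
○○○○●●○○
○○<●●●○○
○○○○○○○○
○○○○○○○○
○○○○○○○○
12) ○○○○○○○○
○○○○○○○○
○○○○○○○○
○○○●●○○○
○○^○●●○○
○○●●●●○○
○○○○○○○○
○○○○○○○○
○○○○○○○○
13) ○○○○○○○○
○○○○○○○○
○○○○○○○○
○○○●●○○○
○○●>●●○○
○○●●●●○○
○○○○○○○○
○○○○○○○○
○○○○○○○○
14) ○○○○○○○○
○○○○○○○○
○○○○○○○○
○○○●●○○○
○○●●●●○○
○○●v●●○○
○○○○○○○○
○○○○○○○○
○○○○○○○○
15) ○○○○○○○○
○○○○○○○○
○○○○○○○○
○○○●●○○○
○○●●●●○○
○○●○>●○○
○○○○○○○○
○○○○○○○○
○○○○○○○○
16) ○○○○○○○○
○○○○○○○○
○○○○○○○○
○○○●●○○○
○○●●^●○○
○○●○○●○○
○○○○○○○○
○○○○○○○○
○○○○○○○○
17) ○○○○○○○○
○○○○○○○○
○○○○○○○○
○○○●●○○○
○○●<○●○○
○○●○○●○○
○○○○○○○○
○○○○○○○○
○○○○○○○○
18) ○○○○○○○○
○○○○○○○○
○○○○○○○○
○○○●●○○○
○○●○○●○○
○○●v○●○○
○○○○○○○○
○○○○○○○○
○○○○○○○○
19) ○○○○○○○○
○○○○○○○○
○○○○○○○○
○○○●●○○○
○○●○○●○○
○○<●○●○○
○○○○○○○○
○○○○○○○○
○○○○○○○○
20) ○○○○○○○○
○○○○○○○○
○○○○○○○○
○○○●●○○○
○○●○○●○○
○○○●○●○○
○○v○○○○○
○○○○○○○○
○○○○○○○○
21) ○○○○○○○○
○○○○○○○○
○○○○○○○○
○○○●●○○○
○○●○○●○○
○○○●○●○○
○<●○○○○○
○○○○○○○○
○○○○○○○○
22) ○○○○○○○○
○○○○○○○○
○○○○○○○○
○○○●●○○○
○○●○○●○○
○^○●○●○○
○●●○○○○○
○○○○○○○○
○○○○○○○○
23) ○○○○○○○○
○○○○○○○○
○○○○○○○○
○○○●●○○○
○○●○○●○○
○●>●○●○○
○●●○○○○○
○○○○○○○○
○○○○○○○○
24) ○○○○○○○○
○○○○○○○○
○○○○○○○○
○○○●●○○○
○○●○○●○○
○●●●○●○○
○●v○○○○○
○○○○○○○○
○○○○○○○○
25) ○○○○○○○○
○○○○○○○○
○○○○○○○○
○○○●●○○○
○○●○○●○○
○●●●○●○○
○●○>○○○○
○○○○○○○○
○○○○○○○○
26) ○○○○○○○○
○○○○○○○○
○○○○○○○○
○○○●●○○○
○○●○○●○○
○●●●○●○○
○●○●○○○○
○○○v○○○○
○○○○○○○○
27) ○○○○○○○○
○○○○○○○○
○○○○○○○○
○○○●●○○○
○○●○○●○○
○●●●○●○○
○●○●○○○○
○○<●○○○○
○○○○○○○○
28) ○○○○○○○○
○○○○○○○○
○○○○○○○○
○○○●●○○○
○○●○○●○○
○●●●○●○○
○●^●○○○○
○○●●○○○○
○○○○○○○○
29) ○○○○○○○○
○○○○○○○○
○○○○○○○○
○○○●●○○○
○○●○○●○○
○●●●○●○○
○●●>○○○○
○○●●○○○○
○○○○○○○○
30) ○○○○○○○○
○○○○○○○○
○○○○○○○○
○○○●●○○○
○○●○○●○○
○●●^○●○○
○●●○○○○○
○○●●○○○○
○○○○○○○○
31) ○○○○○○○○
○○○○○○○○
○○○○○○○○
○○○●●○○○
○○●○○●○○
○●<○○●○○
○●●○○○○○
○○●●○○○○
○○○○○○○○
32) ○○○○○○○○
○○○○○○○○
○○○○○○○○
○○○●●○○○
○○●○○●○○
○●○○○●○○
○●v○○○○○
○○●●○○○○
○○○○○○○○
33) ○○○○○○○○
○○○○○○○○
○○○○○○○○
○○○●●○○○
○○●○○●○○
○●○○○●○○
○●○>○○○○
○○●●○○○○
○○○○○○○○
34) ○○○○○○○○
○○○○○○○○
○○○○○○○○
○○○●●○○○
○○●○○●○○
○●○○○●○○
○●○●○○○○
○○●v○○○○
○○○○○○○○
35) ○○○○○○○○
○○○○○○○○
○○○○○○○○
○○○●●○○○
○○●○○●○○
○●○○○●○○
○●○●○○○○
○○●○>○○○
○○○○○○○○
36) ○○○○○○○○
○○○○○○○○
○○○○○○○○
○○○●●○○○
○○●○○●○○
○●○○○●○○
○●○●○○○○
○○●○●○○○
○○○○v○○○
37) ○○○○○○○○
○○○○○○○○
○○○○○○○○
○○○●●○○○
○○●○○●○○
○●○○○●○○
○●○●○○○○
○○●○●○○○
○○○<●○○○
38) ○○○○○○○○
○○○○○○○○
○○○○○○○○
○○○●●○○○
○○●○○●○○
○●○○○●○○
○●○●○○○○
○○●^●○○○
○○○●●○○○

7,3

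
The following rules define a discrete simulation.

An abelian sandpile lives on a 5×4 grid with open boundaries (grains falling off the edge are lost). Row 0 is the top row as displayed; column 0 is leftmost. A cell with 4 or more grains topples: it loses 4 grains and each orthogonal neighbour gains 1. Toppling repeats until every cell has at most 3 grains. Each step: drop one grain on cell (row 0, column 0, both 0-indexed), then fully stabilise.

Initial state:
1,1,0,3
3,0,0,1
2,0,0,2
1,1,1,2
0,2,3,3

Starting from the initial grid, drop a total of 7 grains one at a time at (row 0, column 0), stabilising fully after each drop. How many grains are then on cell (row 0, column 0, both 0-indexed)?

1

0) 1,1,0,3
3,0,0,1
2,0,0,2
1,1,1,2
0,2,3,3
1) 2,1,0,3
3,0,0,1
2,0,0,2
1,1,1,2
0,2,3,3
2) 3,1,0,3
3,0,0,1
2,0,0,2
1,1,1,2
0,2,3,3
3) 1,2,0,3
0,1,0,1
3,0,0,2
1,1,1,2
0,2,3,3
4) 2,2,0,3
0,1,0,1
3,0,0,2
1,1,1,2
0,2,3,3
5) 3,2,0,3
0,1,0,1
3,0,0,2
1,1,1,2
0,2,3,3
6) 0,3,0,3
1,1,0,1
3,0,0,2
1,1,1,2
0,2,3,3
7) 1,3,0,3
1,1,0,1
3,0,0,2
1,1,1,2
0,2,3,3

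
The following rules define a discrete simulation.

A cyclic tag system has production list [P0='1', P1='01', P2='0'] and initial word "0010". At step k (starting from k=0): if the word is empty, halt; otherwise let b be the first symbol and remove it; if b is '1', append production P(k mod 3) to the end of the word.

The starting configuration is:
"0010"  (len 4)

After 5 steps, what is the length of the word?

0) "0010"  (len 4)
1) "010"  (len 3)
2) "10"  (len 2)
3) "00"  (len 2)
4) "0"  (len 1)
5) (halted — word empty)

0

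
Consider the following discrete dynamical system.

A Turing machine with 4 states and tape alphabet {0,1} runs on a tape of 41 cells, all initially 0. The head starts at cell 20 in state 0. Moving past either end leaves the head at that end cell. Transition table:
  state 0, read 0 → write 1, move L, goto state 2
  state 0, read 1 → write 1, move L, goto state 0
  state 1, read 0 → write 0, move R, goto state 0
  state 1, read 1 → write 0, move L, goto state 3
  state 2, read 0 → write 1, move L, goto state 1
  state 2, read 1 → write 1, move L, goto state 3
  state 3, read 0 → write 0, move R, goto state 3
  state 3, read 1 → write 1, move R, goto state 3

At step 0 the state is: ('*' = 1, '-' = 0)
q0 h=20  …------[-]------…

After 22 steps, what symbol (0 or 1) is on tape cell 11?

0) q0 h=20  …------[-]------…
1) q2 h=19  …------[-]*-----…
2) q1 h=18  …------[-]**----…
3) q0 h=19  …------[*]*-----…
4) q0 h=18  …------[-]**----…
5) q2 h=17  …------[-]***---…
6) q1 h=16  …------[-]****--…
7) q0 h=17  …------[*]***---…
8) q0 h=16  …------[-]****--…
9) q2 h=15  …------[-]*****-…
10) q1 h=14  …------[-]******…
11) q0 h=15  …------[*]*****-…
12) q0 h=14  …------[-]******…
13) q2 h=13  …------[-]******…
14) q1 h=12  …------[-]******…
15) q0 h=13  …------[*]******…
16) q0 h=12  …------[-]******…
17) q2 h=11  …------[-]******…
18) q1 h=10  …------[-]******…
19) q0 h=11  …------[*]******…
20) q0 h=10  …------[-]******…
21) q2 h= 9  …------[-]******…
22) q1 h= 8  …------[-]******…

1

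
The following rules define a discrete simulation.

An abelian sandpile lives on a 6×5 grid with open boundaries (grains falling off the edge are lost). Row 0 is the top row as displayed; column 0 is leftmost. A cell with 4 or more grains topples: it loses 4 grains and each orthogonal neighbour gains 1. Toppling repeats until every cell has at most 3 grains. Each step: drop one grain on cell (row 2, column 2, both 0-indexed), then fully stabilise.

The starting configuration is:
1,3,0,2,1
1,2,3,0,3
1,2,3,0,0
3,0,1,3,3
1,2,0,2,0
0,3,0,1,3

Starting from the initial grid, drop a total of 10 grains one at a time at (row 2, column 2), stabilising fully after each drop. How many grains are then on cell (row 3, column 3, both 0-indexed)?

[0] 1,3,0,2,1
1,2,3,0,3
1,2,3,0,0
3,0,1,3,3
1,2,0,2,0
0,3,0,1,3
[1] 1,3,1,2,1
1,3,0,1,3
1,3,1,1,0
3,0,2,3,3
1,2,0,2,0
0,3,0,1,3
[2] 1,3,1,2,1
1,3,0,1,3
1,3,2,1,0
3,0,2,3,3
1,2,0,2,0
0,3,0,1,3
[3] 1,3,1,2,1
1,3,0,1,3
1,3,3,1,0
3,0,2,3,3
1,2,0,2,0
0,3,0,1,3
[4] 2,0,2,2,1
2,1,2,1,3
2,1,1,2,0
3,1,3,3,3
1,2,0,2,0
0,3,0,1,3
[5] 2,0,2,2,1
2,1,2,1,3
2,1,2,2,0
3,1,3,3,3
1,2,0,2,0
0,3,0,1,3
[6] 2,0,2,2,1
2,1,2,1,3
2,1,3,2,0
3,1,3,3,3
1,2,0,2,0
0,3,0,1,3
[7] 2,0,2,2,1
2,1,3,2,3
2,2,2,0,2
3,2,1,2,0
1,2,1,3,1
0,3,0,1,3
[8] 2,0,2,2,1
2,1,3,2,3
2,2,3,0,2
3,2,1,2,0
1,2,1,3,1
0,3,0,1,3
[9] 2,0,3,2,1
2,2,0,3,3
2,3,1,1,2
3,2,2,2,0
1,2,1,3,1
0,3,0,1,3
[10] 2,0,3,2,1
2,2,0,3,3
2,3,2,1,2
3,2,2,2,0
1,2,1,3,1
0,3,0,1,3

2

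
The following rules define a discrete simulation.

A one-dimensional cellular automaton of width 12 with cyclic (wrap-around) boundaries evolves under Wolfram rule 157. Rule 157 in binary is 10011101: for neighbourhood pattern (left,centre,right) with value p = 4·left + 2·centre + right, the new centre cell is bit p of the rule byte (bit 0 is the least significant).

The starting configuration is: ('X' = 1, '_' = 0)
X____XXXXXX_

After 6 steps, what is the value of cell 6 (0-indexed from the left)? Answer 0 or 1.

0) X____XXXXXX_
1) XXXX_XXXXX__
2) XXX__XXXX_X_
3) XX_X_XXX__X_
4) X__X_XX_X_X_
5) XX_X_X__X_X_
6) X__X_XX_X_X_

1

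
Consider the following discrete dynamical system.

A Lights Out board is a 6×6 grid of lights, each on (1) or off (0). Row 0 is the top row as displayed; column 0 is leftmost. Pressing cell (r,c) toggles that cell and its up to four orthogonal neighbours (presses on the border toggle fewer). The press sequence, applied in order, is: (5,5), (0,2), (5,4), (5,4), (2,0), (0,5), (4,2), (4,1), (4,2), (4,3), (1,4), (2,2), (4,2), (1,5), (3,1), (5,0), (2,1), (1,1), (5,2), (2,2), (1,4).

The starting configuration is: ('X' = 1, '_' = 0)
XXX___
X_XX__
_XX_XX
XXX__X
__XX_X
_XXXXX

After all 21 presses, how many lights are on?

21

t=0: XXX___
X_XX__
_XX_XX
XXX__X
__XX_X
_XXXXX
t=1: XXX___
X_XX__
_XX_XX
XXX__X
__XX__
_XXX__
t=2: X__X__
X__X__
_XX_XX
XXX__X
__XX__
_XXX__
t=3: X__X__
X__X__
_XX_XX
XXX__X
__XXX_
_XX_XX
t=4: X__X__
X__X__
_XX_XX
XXX__X
__XX__
_XXX__
t=5: X__X__
___X__
X_X_XX
_XX__X
__XX__
_XXX__
t=6: X__XXX
___X_X
X_X_XX
_XX__X
__XX__
_XXX__
t=7: X__XXX
___X_X
X_X_XX
_X___X
_X____
_X_X__
t=8: X__XXX
___X_X
X_X_XX
_____X
X_X___
___X__
t=9: X__XXX
___X_X
X_X_XX
__X__X
XX_X__
__XX__
t=10: X__XXX
___X_X
X_X_XX
__XX_X
XXX_X_
__X___
t=11: X__X_X
____X_
X_X__X
__XX_X
XXX_X_
__X___
t=12: X__X_X
__X_X_
XX_X_X
___X_X
XXX_X_
__X___
t=13: X__X_X
__X_X_
XX_X_X
__XX_X
X__XX_
______
t=14: X__X__
__X__X
XX_X__
__XX_X
X__XX_
______
t=15: X__X__
__X__X
X__X__
XX_X_X
XX_XX_
______
t=16: X__X__
__X__X
X__X__
XX_X_X
_X_XX_
XX____
t=17: X__X__
_XX__X
_XXX__
X__X_X
_X_XX_
XX____
t=18: XX_X__
X____X
__XX__
X__X_X
_X_XX_
XX____
t=19: XX_X__
X____X
__XX__
X__X_X
_XXXX_
X_XX__
t=20: XX_X__
X_X__X
_X____
X_XX_X
_XXXX_
X_XX__
t=21: XX_XX_
X_XXX_
_X__X_
X_XX_X
_XXXX_
X_XX__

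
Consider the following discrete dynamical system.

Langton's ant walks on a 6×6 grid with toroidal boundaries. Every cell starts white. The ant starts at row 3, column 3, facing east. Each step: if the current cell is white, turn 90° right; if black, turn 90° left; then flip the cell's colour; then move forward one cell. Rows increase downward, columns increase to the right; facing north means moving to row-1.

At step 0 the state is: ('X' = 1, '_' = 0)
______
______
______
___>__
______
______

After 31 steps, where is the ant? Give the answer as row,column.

1,2

0) ______
______
______
___>__
______
______
1) ______
______
______
___X__
___v__
______
2) ______
______
______
___X__
__<X__
______
3) ______
______
______
__^X__
__XX__
______
4) ______
______
______
__X>__
__XX__
______
5) ______
______
___^__
__X___
__XX__
______
6) ______
______
___X>_
__X___
__XX__
______
7) ______
______
___XX_
__X_v_
__XX__
______
8) ______
______
___XX_
__X<X_
__XX__
______
9) ______
______
___^X_
__XXX_
__XX__
______
10) ______
______
__<_X_
__XXX_
__XX__
______
11) ______
__^___
__X_X_
__XXX_
__XX__
______
12) ______
__X>__
__X_X_
__XXX_
__XX__
______
13) ______
__XX__
__XvX_
__XXX_
__XX__
______
14) ______
__XX__
__<XX_
__XXX_
__XX__
______
15) ______
__XX__
___XX_
__vXX_
__XX__
______
16) ______
__XX__
___XX_
___>X_
__XX__
______
17) ______
__XX__
___^X_
____X_
__XX__
______
18) ______
__XX__
__<_X_
____X_
__XX__
______
19) ______
__^X__
__X_X_
____X_
__XX__
______
20) ______
_<_X__
__X_X_
____X_
__XX__
______
21) _^____
_X_X__
__X_X_
____X_
__XX__
______
22) _X>___
_X_X__
__X_X_
____X_
__XX__
______
23) _XX___
_XvX__
__X_X_
____X_
__XX__
______
24) _XX___
_<XX__
__X_X_
____X_
__XX__
______
25) _XX___
__XX__
_vX_X_
____X_
__XX__
______
26) _XX___
__XX__
<XX_X_
____X_
__XX__
______
27) _XX___
^_XX__
XXX_X_
____X_
__XX__
______
28) _XX___
X>XX__
XXX_X_
____X_
__XX__
______
29) _XX___
XXXX__
XvX_X_
____X_
__XX__
______
30) _XX___
XXXX__
X_>_X_
____X_
__XX__
______
31) _XX___
XX^X__
X___X_
____X_
__XX__
______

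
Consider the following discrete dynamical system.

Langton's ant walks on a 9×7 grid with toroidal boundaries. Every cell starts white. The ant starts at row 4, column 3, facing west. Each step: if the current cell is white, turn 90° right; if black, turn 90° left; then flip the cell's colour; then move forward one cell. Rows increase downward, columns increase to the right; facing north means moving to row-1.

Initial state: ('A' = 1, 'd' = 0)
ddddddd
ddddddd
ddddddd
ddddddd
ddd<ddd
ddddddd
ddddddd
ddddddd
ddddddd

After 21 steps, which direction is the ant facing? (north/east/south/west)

south

[0] ddddddd
ddddddd
ddddddd
ddddddd
ddd<ddd
ddddddd
ddddddd
ddddddd
ddddddd
[1] ddddddd
ddddddd
ddddddd
ddd^ddd
dddAddd
ddddddd
ddddddd
ddddddd
ddddddd
[2] ddddddd
ddddddd
ddddddd
dddA>dd
dddAddd
ddddddd
ddddddd
ddddddd
ddddddd
[3] ddddddd
ddddddd
ddddddd
dddAAdd
dddAvdd
ddddddd
ddddddd
ddddddd
ddddddd
[4] ddddddd
ddddddd
ddddddd
dddAAdd
ddd<Add
ddddddd
ddddddd
ddddddd
ddddddd
[5] ddddddd
ddddddd
ddddddd
dddAAdd
ddddAdd
dddvddd
ddddddd
ddddddd
ddddddd
[6] ddddddd
ddddddd
ddddddd
dddAAdd
ddddAdd
dd<Addd
ddddddd
ddddddd
ddddddd
[7] ddddddd
ddddddd
ddddddd
dddAAdd
dd^dAdd
ddAAddd
ddddddd
ddddddd
ddddddd
[8] ddddddd
ddddddd
ddddddd
dddAAdd
ddA>Add
ddAAddd
ddddddd
ddddddd
ddddddd
[9] ddddddd
ddddddd
ddddddd
dddAAdd
ddAAAdd
ddAvddd
ddddddd
ddddddd
ddddddd
[10] ddddddd
ddddddd
ddddddd
dddAAdd
ddAAAdd
ddAd>dd
ddddddd
ddddddd
ddddddd
[11] ddddddd
ddddddd
ddddddd
dddAAdd
ddAAAdd
ddAdAdd
ddddvdd
ddddddd
ddddddd
[12] ddddddd
ddddddd
ddddddd
dddAAdd
ddAAAdd
ddAdAdd
ddd<Add
ddddddd
ddddddd
[13] ddddddd
ddddddd
ddddddd
dddAAdd
ddAAAdd
ddA^Add
dddAAdd
ddddddd
ddddddd
[14] ddddddd
ddddddd
ddddddd
dddAAdd
ddAAAdd
ddAA>dd
dddAAdd
ddddddd
ddddddd
[15] ddddddd
ddddddd
ddddddd
dddAAdd
ddAA^dd
ddAAddd
dddAAdd
ddddddd
ddddddd
[16] ddddddd
ddddddd
ddddddd
dddAAdd
ddA<ddd
ddAAddd
dddAAdd
ddddddd
ddddddd
[17] ddddddd
ddddddd
ddddddd
dddAAdd
ddAdddd
ddAvddd
dddAAdd
ddddddd
ddddddd
[18] ddddddd
ddddddd
ddddddd
dddAAdd
ddAdddd
ddAd>dd
dddAAdd
ddddddd
ddddddd
[19] ddddddd
ddddddd
ddddddd
dddAAdd
ddAdddd
ddAdAdd
dddAvdd
ddddddd
ddddddd
[20] ddddddd
ddddddd
ddddddd
dddAAdd
ddAdddd
ddAdAdd
dddAd>d
ddddddd
ddddddd
[21] ddddddd
ddddddd
ddddddd
dddAAdd
ddAdddd
ddAdAdd
dddAdAd
dddddvd
ddddddd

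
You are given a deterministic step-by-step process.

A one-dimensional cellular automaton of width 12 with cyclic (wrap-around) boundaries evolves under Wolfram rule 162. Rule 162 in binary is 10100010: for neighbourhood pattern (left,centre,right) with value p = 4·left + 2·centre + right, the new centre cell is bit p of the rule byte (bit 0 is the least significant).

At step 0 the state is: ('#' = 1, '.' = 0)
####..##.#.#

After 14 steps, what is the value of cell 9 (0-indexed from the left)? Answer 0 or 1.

1

gen 0: ####..##.#.#
gen 1: ###..#..#.#.
gen 2: .#..#..#.#.#
gen 3: #..#..#.#.#.
gen 4: ..#..#.#.#.#
gen 5: .#..#.#.#.#.
gen 6: #..#.#.#.#..
gen 7: ..#.#.#.#..#
gen 8: .#.#.#.#..#.
gen 9: #.#.#.#..#..
gen 10: .#.#.#..#..#
gen 11: #.#.#..#..#.
gen 12: .#.#..#..#.#
gen 13: #.#..#..#.#.
gen 14: .#..#..#.#.#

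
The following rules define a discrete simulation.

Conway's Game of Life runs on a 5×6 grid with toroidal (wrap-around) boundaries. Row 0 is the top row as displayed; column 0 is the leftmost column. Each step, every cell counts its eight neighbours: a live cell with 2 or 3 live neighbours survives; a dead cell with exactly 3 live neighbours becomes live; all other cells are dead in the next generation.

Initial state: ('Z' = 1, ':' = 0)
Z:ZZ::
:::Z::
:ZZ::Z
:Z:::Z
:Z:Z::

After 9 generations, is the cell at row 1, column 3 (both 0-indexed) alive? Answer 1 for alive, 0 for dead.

t=0: Z:ZZ::
:::Z::
:ZZ::Z
:Z:::Z
:Z:Z::
t=1: :Z:ZZ:
Z::ZZ:
:ZZ:Z:
:Z::Z:
:Z:ZZ:
t=2: ZZ::::
Z:::::
ZZZ:Z:
ZZ::ZZ
ZZ:::Z
t=3: ::::::
::Z:::
::ZZZ:
:::ZZ:
::Z:Z:
t=4: :::Z::
::Z:::
::Z:Z:
:::::Z
::::Z:
t=5: :::Z::
::Z:::
:::Z::
:::ZZZ
::::Z:
t=6: :::Z::
::ZZ::
::ZZ::
:::Z:Z
:::::Z
t=7: ::ZZZ:
::::Z:
::::::
::ZZ::
::::::
t=8: :::ZZ:
::::Z:
:::Z::
::::::
::::Z:
t=9: :::ZZZ
::::Z:
::::::
::::::
:::ZZ:

0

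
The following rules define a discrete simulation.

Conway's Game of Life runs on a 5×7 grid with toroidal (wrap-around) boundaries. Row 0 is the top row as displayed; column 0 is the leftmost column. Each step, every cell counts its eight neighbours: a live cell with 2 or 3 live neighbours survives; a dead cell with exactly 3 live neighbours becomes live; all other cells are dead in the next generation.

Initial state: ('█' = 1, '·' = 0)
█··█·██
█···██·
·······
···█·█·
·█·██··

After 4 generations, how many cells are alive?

4

0) █··█·██
█···██·
·······
···█·█·
·█·██··
1) ████···
█···██·
·····██
··██···
█··█···
2) █·██···
█·████·
···█·██
··███·█
█···█··
3) █·█··█·
█····█·
██·····
█·█···█
█···███
4) █······
█······
·······
·······
···██··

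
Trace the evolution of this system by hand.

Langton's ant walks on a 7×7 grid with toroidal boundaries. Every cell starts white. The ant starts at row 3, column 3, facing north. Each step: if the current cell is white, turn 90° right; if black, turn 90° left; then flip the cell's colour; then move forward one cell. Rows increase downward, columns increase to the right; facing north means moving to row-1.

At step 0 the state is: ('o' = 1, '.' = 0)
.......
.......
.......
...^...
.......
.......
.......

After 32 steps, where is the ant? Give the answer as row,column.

step 0: .......
.......
.......
...^...
.......
.......
.......
step 1: .......
.......
.......
...o>..
.......
.......
.......
step 2: .......
.......
.......
...oo..
....v..
.......
.......
step 3: .......
.......
.......
...oo..
...<o..
.......
.......
step 4: .......
.......
.......
...^o..
...oo..
.......
.......
step 5: .......
.......
.......
..<.o..
...oo..
.......
.......
step 6: .......
.......
..^....
..o.o..
...oo..
.......
.......
step 7: .......
.......
..o>...
..o.o..
...oo..
.......
.......
step 8: .......
.......
..oo...
..ovo..
...oo..
.......
.......
step 9: .......
.......
..oo...
..<oo..
...oo..
.......
.......
step 10: .......
.......
..oo...
...oo..
..voo..
.......
.......
step 11: .......
.......
..oo...
...oo..
.<ooo..
.......
.......
step 12: .......
.......
..oo...
.^.oo..
.oooo..
.......
.......
step 13: .......
.......
..oo...
.o>oo..
.oooo..
.......
.......
step 14: .......
.......
..oo...
.oooo..
.ovoo..
.......
.......
step 15: .......
.......
..oo...
.oooo..
.o.>o..
.......
.......
step 16: .......
.......
..oo...
.oo^o..
.o..o..
.......
.......
step 17: .......
.......
..oo...
.o<.o..
.o..o..
.......
.......
step 18: .......
.......
..oo...
.o..o..
.ov.o..
.......
.......
step 19: .......
.......
..oo...
.o..o..
.<o.o..
.......
.......
step 20: .......
.......
..oo...
.o..o..
..o.o..
.v.....
.......
step 21: .......
.......
..oo...
.o..o..
..o.o..
<o.....
.......
step 22: .......
.......
..oo...
.o..o..
^.o.o..
oo.....
.......
step 23: .......
.......
..oo...
.o..o..
o>o.o..
oo.....
.......
step 24: .......
.......
..oo...
.o..o..
ooo.o..
ov.....
.......
step 25: .......
.......
..oo...
.o..o..
ooo.o..
o.>....
.......
step 26: .......
.......
..oo...
.o..o..
ooo.o..
o.o....
..v....
step 27: .......
.......
..oo...
.o..o..
ooo.o..
o.o....
.<o....
step 28: .......
.......
..oo...
.o..o..
ooo.o..
o^o....
.oo....
step 29: .......
.......
..oo...
.o..o..
ooo.o..
oo>....
.oo....
step 30: .......
.......
..oo...
.o..o..
oo^.o..
oo.....
.oo....
step 31: .......
.......
..oo...
.o..o..
o<..o..
oo.....
.oo....
step 32: .......
.......
..oo...
.o..o..
o...o..
ov.....
.oo....

5,1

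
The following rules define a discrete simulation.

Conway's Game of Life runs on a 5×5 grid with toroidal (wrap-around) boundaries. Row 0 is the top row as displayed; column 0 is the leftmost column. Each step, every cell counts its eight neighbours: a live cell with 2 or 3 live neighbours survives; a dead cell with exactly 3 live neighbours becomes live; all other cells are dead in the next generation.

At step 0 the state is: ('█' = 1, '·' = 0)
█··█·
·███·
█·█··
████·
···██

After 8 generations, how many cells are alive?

2

[0] █··█·
·███·
█·█··
████·
···██
[1] ██···
█··█·
█····
█····
·····
[2] ██··█
█····
██···
·····
██···
[3] ····█
·····
██···
·····
·█··█
[4] █····
█····
·····
·█···
█····
[5] ██··█
·····
·····
·····
██···
[6] ·█··█
█····
·····
·····
·█··█
[7] ·█··█
█····
·····
·····
·····
[8] █····
█····
·····
·····
·····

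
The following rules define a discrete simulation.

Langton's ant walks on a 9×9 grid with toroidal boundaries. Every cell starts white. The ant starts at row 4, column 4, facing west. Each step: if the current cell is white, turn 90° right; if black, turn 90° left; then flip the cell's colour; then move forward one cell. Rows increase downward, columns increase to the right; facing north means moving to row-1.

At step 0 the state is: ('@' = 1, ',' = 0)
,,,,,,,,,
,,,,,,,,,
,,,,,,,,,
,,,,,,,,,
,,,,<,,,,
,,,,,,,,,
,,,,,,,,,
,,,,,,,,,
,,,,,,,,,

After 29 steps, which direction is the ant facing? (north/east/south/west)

north

k=0  ,,,,,,,,,
,,,,,,,,,
,,,,,,,,,
,,,,,,,,,
,,,,<,,,,
,,,,,,,,,
,,,,,,,,,
,,,,,,,,,
,,,,,,,,,
k=1  ,,,,,,,,,
,,,,,,,,,
,,,,,,,,,
,,,,^,,,,
,,,,@,,,,
,,,,,,,,,
,,,,,,,,,
,,,,,,,,,
,,,,,,,,,
k=2  ,,,,,,,,,
,,,,,,,,,
,,,,,,,,,
,,,,@>,,,
,,,,@,,,,
,,,,,,,,,
,,,,,,,,,
,,,,,,,,,
,,,,,,,,,
k=3  ,,,,,,,,,
,,,,,,,,,
,,,,,,,,,
,,,,@@,,,
,,,,@v,,,
,,,,,,,,,
,,,,,,,,,
,,,,,,,,,
,,,,,,,,,
k=4  ,,,,,,,,,
,,,,,,,,,
,,,,,,,,,
,,,,@@,,,
,,,,<@,,,
,,,,,,,,,
,,,,,,,,,
,,,,,,,,,
,,,,,,,,,
k=5  ,,,,,,,,,
,,,,,,,,,
,,,,,,,,,
,,,,@@,,,
,,,,,@,,,
,,,,v,,,,
,,,,,,,,,
,,,,,,,,,
,,,,,,,,,
k=6  ,,,,,,,,,
,,,,,,,,,
,,,,,,,,,
,,,,@@,,,
,,,,,@,,,
,,,<@,,,,
,,,,,,,,,
,,,,,,,,,
,,,,,,,,,
k=7  ,,,,,,,,,
,,,,,,,,,
,,,,,,,,,
,,,,@@,,,
,,,^,@,,,
,,,@@,,,,
,,,,,,,,,
,,,,,,,,,
,,,,,,,,,
k=8  ,,,,,,,,,
,,,,,,,,,
,,,,,,,,,
,,,,@@,,,
,,,@>@,,,
,,,@@,,,,
,,,,,,,,,
,,,,,,,,,
,,,,,,,,,
k=9  ,,,,,,,,,
,,,,,,,,,
,,,,,,,,,
,,,,@@,,,
,,,@@@,,,
,,,@v,,,,
,,,,,,,,,
,,,,,,,,,
,,,,,,,,,
k=10  ,,,,,,,,,
,,,,,,,,,
,,,,,,,,,
,,,,@@,,,
,,,@@@,,,
,,,@,>,,,
,,,,,,,,,
,,,,,,,,,
,,,,,,,,,
k=11  ,,,,,,,,,
,,,,,,,,,
,,,,,,,,,
,,,,@@,,,
,,,@@@,,,
,,,@,@,,,
,,,,,v,,,
,,,,,,,,,
,,,,,,,,,
k=12  ,,,,,,,,,
,,,,,,,,,
,,,,,,,,,
,,,,@@,,,
,,,@@@,,,
,,,@,@,,,
,,,,<@,,,
,,,,,,,,,
,,,,,,,,,
k=13  ,,,,,,,,,
,,,,,,,,,
,,,,,,,,,
,,,,@@,,,
,,,@@@,,,
,,,@^@,,,
,,,,@@,,,
,,,,,,,,,
,,,,,,,,,
k=14  ,,,,,,,,,
,,,,,,,,,
,,,,,,,,,
,,,,@@,,,
,,,@@@,,,
,,,@@>,,,
,,,,@@,,,
,,,,,,,,,
,,,,,,,,,
k=15  ,,,,,,,,,
,,,,,,,,,
,,,,,,,,,
,,,,@@,,,
,,,@@^,,,
,,,@@,,,,
,,,,@@,,,
,,,,,,,,,
,,,,,,,,,
k=16  ,,,,,,,,,
,,,,,,,,,
,,,,,,,,,
,,,,@@,,,
,,,@<,,,,
,,,@@,,,,
,,,,@@,,,
,,,,,,,,,
,,,,,,,,,
k=17  ,,,,,,,,,
,,,,,,,,,
,,,,,,,,,
,,,,@@,,,
,,,@,,,,,
,,,@v,,,,
,,,,@@,,,
,,,,,,,,,
,,,,,,,,,
k=18  ,,,,,,,,,
,,,,,,,,,
,,,,,,,,,
,,,,@@,,,
,,,@,,,,,
,,,@,>,,,
,,,,@@,,,
,,,,,,,,,
,,,,,,,,,
k=19  ,,,,,,,,,
,,,,,,,,,
,,,,,,,,,
,,,,@@,,,
,,,@,,,,,
,,,@,@,,,
,,,,@v,,,
,,,,,,,,,
,,,,,,,,,
k=20  ,,,,,,,,,
,,,,,,,,,
,,,,,,,,,
,,,,@@,,,
,,,@,,,,,
,,,@,@,,,
,,,,@,>,,
,,,,,,,,,
,,,,,,,,,
k=21  ,,,,,,,,,
,,,,,,,,,
,,,,,,,,,
,,,,@@,,,
,,,@,,,,,
,,,@,@,,,
,,,,@,@,,
,,,,,,v,,
,,,,,,,,,
k=22  ,,,,,,,,,
,,,,,,,,,
,,,,,,,,,
,,,,@@,,,
,,,@,,,,,
,,,@,@,,,
,,,,@,@,,
,,,,,<@,,
,,,,,,,,,
k=23  ,,,,,,,,,
,,,,,,,,,
,,,,,,,,,
,,,,@@,,,
,,,@,,,,,
,,,@,@,,,
,,,,@^@,,
,,,,,@@,,
,,,,,,,,,
k=24  ,,,,,,,,,
,,,,,,,,,
,,,,,,,,,
,,,,@@,,,
,,,@,,,,,
,,,@,@,,,
,,,,@@>,,
,,,,,@@,,
,,,,,,,,,
k=25  ,,,,,,,,,
,,,,,,,,,
,,,,,,,,,
,,,,@@,,,
,,,@,,,,,
,,,@,@^,,
,,,,@@,,,
,,,,,@@,,
,,,,,,,,,
k=26  ,,,,,,,,,
,,,,,,,,,
,,,,,,,,,
,,,,@@,,,
,,,@,,,,,
,,,@,@@>,
,,,,@@,,,
,,,,,@@,,
,,,,,,,,,
k=27  ,,,,,,,,,
,,,,,,,,,
,,,,,,,,,
,,,,@@,,,
,,,@,,,,,
,,,@,@@@,
,,,,@@,v,
,,,,,@@,,
,,,,,,,,,
k=28  ,,,,,,,,,
,,,,,,,,,
,,,,,,,,,
,,,,@@,,,
,,,@,,,,,
,,,@,@@@,
,,,,@@<@,
,,,,,@@,,
,,,,,,,,,
k=29  ,,,,,,,,,
,,,,,,,,,
,,,,,,,,,
,,,,@@,,,
,,,@,,,,,
,,,@,@^@,
,,,,@@@@,
,,,,,@@,,
,,,,,,,,,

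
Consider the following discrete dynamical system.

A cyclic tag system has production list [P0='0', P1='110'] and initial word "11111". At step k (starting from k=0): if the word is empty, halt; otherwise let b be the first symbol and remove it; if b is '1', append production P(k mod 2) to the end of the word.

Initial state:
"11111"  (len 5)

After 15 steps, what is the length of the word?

t=0: "11111"  (len 5)
t=1: "11110"  (len 5)
t=2: "1110110"  (len 7)
t=3: "1101100"  (len 7)
t=4: "101100110"  (len 9)
t=5: "011001100"  (len 9)
t=6: "11001100"  (len 8)
t=7: "10011000"  (len 8)
t=8: "0011000110"  (len 10)
t=9: "011000110"  (len 9)
t=10: "11000110"  (len 8)
t=11: "10001100"  (len 8)
t=12: "0001100110"  (len 10)
t=13: "001100110"  (len 9)
t=14: "01100110"  (len 8)
t=15: "1100110"  (len 7)

7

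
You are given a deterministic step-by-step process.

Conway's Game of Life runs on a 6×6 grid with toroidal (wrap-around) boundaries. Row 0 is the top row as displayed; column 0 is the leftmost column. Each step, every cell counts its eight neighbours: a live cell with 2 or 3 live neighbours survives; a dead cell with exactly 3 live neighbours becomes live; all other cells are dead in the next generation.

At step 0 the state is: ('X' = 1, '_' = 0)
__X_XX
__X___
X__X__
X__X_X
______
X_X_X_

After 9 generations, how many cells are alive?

step 0: __X_XX
__X___
X__X__
X__X_X
______
X_X_X_
step 1: __X_XX
_XX_XX
XXXXXX
X___XX
XX_XX_
_X__X_
step 2: __X___
______
______
______
_XXX__
_X____
step 3: ______
______
______
__X___
_XX___
_X_X__
step 4: ______
______
______
_XX___
_X_X__
_X____
step 5: ______
______
______
_XX___
XX____
__X___
step 6: ______
______
______
XXX___
X_____
_X____
step 7: ______
______
_X____
XX____
X_X___
______
step 8: ______
______
XX____
X_X___
X_____
______
step 9: ______
______
XX____
X____X
_X____
______

5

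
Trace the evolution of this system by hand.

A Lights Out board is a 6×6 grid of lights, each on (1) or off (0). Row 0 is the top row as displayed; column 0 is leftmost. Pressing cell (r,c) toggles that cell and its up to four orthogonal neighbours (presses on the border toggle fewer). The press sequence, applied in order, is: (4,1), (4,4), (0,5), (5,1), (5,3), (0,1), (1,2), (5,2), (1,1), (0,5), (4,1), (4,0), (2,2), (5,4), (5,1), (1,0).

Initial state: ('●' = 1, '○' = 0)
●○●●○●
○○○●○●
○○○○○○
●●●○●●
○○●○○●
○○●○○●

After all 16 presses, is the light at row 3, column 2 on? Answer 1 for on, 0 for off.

0

0) ●○●●○●
○○○●○●
○○○○○○
●●●○●●
○○●○○●
○○●○○●
1) ●○●●○●
○○○●○●
○○○○○○
●○●○●●
●●○○○●
○●●○○●
2) ●○●●○●
○○○●○●
○○○○○○
●○●○○●
●●○●●○
○●●○●●
3) ●○●●●○
○○○●○○
○○○○○○
●○●○○●
●●○●●○
○●●○●●
4) ●○●●●○
○○○●○○
○○○○○○
●○●○○●
●○○●●○
●○○○●●
5) ●○●●●○
○○○●○○
○○○○○○
●○●○○●
●○○○●○
●○●●○●
6) ○●○●●○
○●○●○○
○○○○○○
●○●○○●
●○○○●○
●○●●○●
7) ○●●●●○
○○●○○○
○○●○○○
●○●○○●
●○○○●○
●○●●○●
8) ○●●●●○
○○●○○○
○○●○○○
●○●○○●
●○●○●○
●●○○○●
9) ○○●●●○
●●○○○○
○●●○○○
●○●○○●
●○●○●○
●●○○○●
10) ○○●●○●
●●○○○●
○●●○○○
●○●○○●
●○●○●○
●●○○○●
11) ○○●●○●
●●○○○●
○●●○○○
●●●○○●
○●○○●○
●○○○○●
12) ○○●●○●
●●○○○●
○●●○○○
○●●○○●
●○○○●○
○○○○○●
13) ○○●●○●
●●●○○●
○○○●○○
○●○○○●
●○○○●○
○○○○○●
14) ○○●●○●
●●●○○●
○○○●○○
○●○○○●
●○○○○○
○○○●●○
15) ○○●●○●
●●●○○●
○○○●○○
○●○○○●
●●○○○○
●●●●●○
16) ●○●●○●
○○●○○●
●○○●○○
○●○○○●
●●○○○○
●●●●●○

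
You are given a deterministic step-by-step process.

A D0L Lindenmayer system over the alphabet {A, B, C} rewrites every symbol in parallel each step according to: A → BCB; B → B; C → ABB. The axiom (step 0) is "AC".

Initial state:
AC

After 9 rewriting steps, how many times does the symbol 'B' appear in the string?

36

0) AC
1) BCBABB
2) BABBBBCBBB
3) BBCBBBBBABBBBB
4) BBABBBBBBBBCBBBBBB
5) BBBCBBBBBBBBBABBBBBBBB
6) BBBABBBBBBBBBBBBCBBBBBBBBB
7) BBBBCBBBBBBBBBBBBBABBBBBBBBBBB
8) BBBBABBBBBBBBBBBBBBBBCBBBBBBBBBBBB
9) BBBBBCBBBBBBBBBBBBBBBBBABBBBBBBBBBBBBB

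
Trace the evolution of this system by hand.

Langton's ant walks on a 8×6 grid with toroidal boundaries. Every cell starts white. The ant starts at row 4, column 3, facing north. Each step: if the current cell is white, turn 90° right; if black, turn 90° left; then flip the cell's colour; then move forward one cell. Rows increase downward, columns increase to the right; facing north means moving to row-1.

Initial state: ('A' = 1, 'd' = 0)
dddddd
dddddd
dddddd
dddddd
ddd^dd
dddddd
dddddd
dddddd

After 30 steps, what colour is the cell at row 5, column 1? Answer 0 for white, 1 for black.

1

step 0: dddddd
dddddd
dddddd
dddddd
ddd^dd
dddddd
dddddd
dddddd
step 1: dddddd
dddddd
dddddd
dddddd
dddA>d
dddddd
dddddd
dddddd
step 2: dddddd
dddddd
dddddd
dddddd
dddAAd
ddddvd
dddddd
dddddd
step 3: dddddd
dddddd
dddddd
dddddd
dddAAd
ddd<Ad
dddddd
dddddd
step 4: dddddd
dddddd
dddddd
dddddd
ddd^Ad
dddAAd
dddddd
dddddd
step 5: dddddd
dddddd
dddddd
dddddd
dd<dAd
dddAAd
dddddd
dddddd
step 6: dddddd
dddddd
dddddd
dd^ddd
ddAdAd
dddAAd
dddddd
dddddd
step 7: dddddd
dddddd
dddddd
ddA>dd
ddAdAd
dddAAd
dddddd
dddddd
step 8: dddddd
dddddd
dddddd
ddAAdd
ddAvAd
dddAAd
dddddd
dddddd
step 9: dddddd
dddddd
dddddd
ddAAdd
dd<AAd
dddAAd
dddddd
dddddd
step 10: dddddd
dddddd
dddddd
ddAAdd
dddAAd
ddvAAd
dddddd
dddddd
step 11: dddddd
dddddd
dddddd
ddAAdd
dddAAd
d<AAAd
dddddd
dddddd
step 12: dddddd
dddddd
dddddd
ddAAdd
d^dAAd
dAAAAd
dddddd
dddddd
step 13: dddddd
dddddd
dddddd
ddAAdd
dA>AAd
dAAAAd
dddddd
dddddd
step 14: dddddd
dddddd
dddddd
ddAAdd
dAAAAd
dAvAAd
dddddd
dddddd
step 15: dddddd
dddddd
dddddd
ddAAdd
dAAAAd
dAd>Ad
dddddd
dddddd
step 16: dddddd
dddddd
dddddd
ddAAdd
dAA^Ad
dAddAd
dddddd
dddddd
step 17: dddddd
dddddd
dddddd
ddAAdd
dA<dAd
dAddAd
dddddd
dddddd
step 18: dddddd
dddddd
dddddd
ddAAdd
dAddAd
dAvdAd
dddddd
dddddd
step 19: dddddd
dddddd
dddddd
ddAAdd
dAddAd
d<AdAd
dddddd
dddddd
step 20: dddddd
dddddd
dddddd
ddAAdd
dAddAd
ddAdAd
dvdddd
dddddd
step 21: dddddd
dddddd
dddddd
ddAAdd
dAddAd
ddAdAd
<Adddd
dddddd
step 22: dddddd
dddddd
dddddd
ddAAdd
dAddAd
^dAdAd
AAdddd
dddddd
step 23: dddddd
dddddd
dddddd
ddAAdd
dAddAd
A>AdAd
AAdddd
dddddd
step 24: dddddd
dddddd
dddddd
ddAAdd
dAddAd
AAAdAd
Avdddd
dddddd
step 25: dddddd
dddddd
dddddd
ddAAdd
dAddAd
AAAdAd
Ad>ddd
dddddd
step 26: dddddd
dddddd
dddddd
ddAAdd
dAddAd
AAAdAd
AdAddd
ddvddd
step 27: dddddd
dddddd
dddddd
ddAAdd
dAddAd
AAAdAd
AdAddd
d<Addd
step 28: dddddd
dddddd
dddddd
ddAAdd
dAddAd
AAAdAd
A^Addd
dAAddd
step 29: dddddd
dddddd
dddddd
ddAAdd
dAddAd
AAAdAd
AA>ddd
dAAddd
step 30: dddddd
dddddd
dddddd
ddAAdd
dAddAd
AA^dAd
AAdddd
dAAddd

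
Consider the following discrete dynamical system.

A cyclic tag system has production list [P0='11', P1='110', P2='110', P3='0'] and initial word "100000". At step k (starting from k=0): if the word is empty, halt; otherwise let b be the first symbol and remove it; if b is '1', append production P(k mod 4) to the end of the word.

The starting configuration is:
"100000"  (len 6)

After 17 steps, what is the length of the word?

0) "100000"  (len 6)
1) "0000011"  (len 7)
2) "000011"  (len 6)
3) "00011"  (len 5)
4) "0011"  (len 4)
5) "011"  (len 3)
6) "11"  (len 2)
7) "1110"  (len 4)
8) "1100"  (len 4)
9) "10011"  (len 5)
10) "0011110"  (len 7)
11) "011110"  (len 6)
12) "11110"  (len 5)
13) "111011"  (len 6)
14) "11011110"  (len 8)
15) "1011110110"  (len 10)
16) "0111101100"  (len 10)
17) "111101100"  (len 9)

9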